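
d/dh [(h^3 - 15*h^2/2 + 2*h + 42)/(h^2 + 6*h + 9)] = (h^3 + 9*h^2 - 47*h - 78)/(h^3 + 9*h^2 + 27*h + 27)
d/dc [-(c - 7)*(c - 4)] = 11 - 2*c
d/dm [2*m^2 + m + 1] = 4*m + 1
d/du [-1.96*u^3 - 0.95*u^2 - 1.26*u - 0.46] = -5.88*u^2 - 1.9*u - 1.26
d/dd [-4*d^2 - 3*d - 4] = -8*d - 3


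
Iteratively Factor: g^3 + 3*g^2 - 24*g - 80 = (g - 5)*(g^2 + 8*g + 16) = (g - 5)*(g + 4)*(g + 4)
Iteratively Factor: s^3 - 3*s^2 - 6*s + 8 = (s - 4)*(s^2 + s - 2) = (s - 4)*(s - 1)*(s + 2)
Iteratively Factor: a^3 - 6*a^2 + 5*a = (a - 5)*(a^2 - a) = a*(a - 5)*(a - 1)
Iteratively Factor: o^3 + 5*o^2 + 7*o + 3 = (o + 1)*(o^2 + 4*o + 3) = (o + 1)*(o + 3)*(o + 1)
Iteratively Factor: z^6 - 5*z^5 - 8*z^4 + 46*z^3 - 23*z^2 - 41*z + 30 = (z - 1)*(z^5 - 4*z^4 - 12*z^3 + 34*z^2 + 11*z - 30) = (z - 1)*(z + 3)*(z^4 - 7*z^3 + 9*z^2 + 7*z - 10) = (z - 1)*(z + 1)*(z + 3)*(z^3 - 8*z^2 + 17*z - 10) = (z - 2)*(z - 1)*(z + 1)*(z + 3)*(z^2 - 6*z + 5) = (z - 5)*(z - 2)*(z - 1)*(z + 1)*(z + 3)*(z - 1)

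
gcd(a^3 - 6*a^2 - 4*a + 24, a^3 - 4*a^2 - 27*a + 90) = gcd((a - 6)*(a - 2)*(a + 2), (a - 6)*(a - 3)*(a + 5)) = a - 6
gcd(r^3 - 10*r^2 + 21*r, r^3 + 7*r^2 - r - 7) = 1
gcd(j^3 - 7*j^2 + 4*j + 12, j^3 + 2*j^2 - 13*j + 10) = j - 2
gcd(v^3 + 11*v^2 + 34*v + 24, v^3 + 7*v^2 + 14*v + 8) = v^2 + 5*v + 4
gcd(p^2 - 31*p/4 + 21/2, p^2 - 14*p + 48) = p - 6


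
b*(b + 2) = b^2 + 2*b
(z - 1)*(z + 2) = z^2 + z - 2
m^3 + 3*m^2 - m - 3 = (m - 1)*(m + 1)*(m + 3)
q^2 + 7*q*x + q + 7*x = (q + 1)*(q + 7*x)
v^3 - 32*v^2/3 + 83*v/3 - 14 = (v - 7)*(v - 3)*(v - 2/3)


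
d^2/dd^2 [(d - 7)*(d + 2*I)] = 2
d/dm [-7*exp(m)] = -7*exp(m)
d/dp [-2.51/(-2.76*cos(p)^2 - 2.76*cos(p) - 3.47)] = (13.8552*cos(p) + 6.9276)*sin(p)/(2.76*cos(p)^2 + 2.76*cos(p) + 3.47)^2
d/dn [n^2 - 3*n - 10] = 2*n - 3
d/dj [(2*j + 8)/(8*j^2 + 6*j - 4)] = (4*j^2 + 3*j - (j + 4)*(8*j + 3) - 2)/(4*j^2 + 3*j - 2)^2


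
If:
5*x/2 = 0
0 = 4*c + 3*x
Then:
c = 0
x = 0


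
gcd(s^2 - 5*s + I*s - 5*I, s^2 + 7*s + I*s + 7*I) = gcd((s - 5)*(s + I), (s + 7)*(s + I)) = s + I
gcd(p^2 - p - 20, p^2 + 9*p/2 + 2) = p + 4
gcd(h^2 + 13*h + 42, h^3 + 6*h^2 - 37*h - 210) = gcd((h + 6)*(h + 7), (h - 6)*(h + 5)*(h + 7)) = h + 7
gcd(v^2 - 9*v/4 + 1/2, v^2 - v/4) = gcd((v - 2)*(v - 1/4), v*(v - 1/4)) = v - 1/4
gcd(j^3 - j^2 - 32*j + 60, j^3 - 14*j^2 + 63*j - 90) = j - 5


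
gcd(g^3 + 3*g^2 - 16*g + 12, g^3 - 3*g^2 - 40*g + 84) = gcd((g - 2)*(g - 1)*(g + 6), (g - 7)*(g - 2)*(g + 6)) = g^2 + 4*g - 12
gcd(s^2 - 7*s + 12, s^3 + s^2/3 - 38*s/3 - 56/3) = s - 4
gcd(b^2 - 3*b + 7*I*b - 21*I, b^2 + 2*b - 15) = b - 3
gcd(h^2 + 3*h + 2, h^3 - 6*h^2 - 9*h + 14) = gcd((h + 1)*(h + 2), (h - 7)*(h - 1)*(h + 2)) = h + 2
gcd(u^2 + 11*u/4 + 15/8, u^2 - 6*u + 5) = 1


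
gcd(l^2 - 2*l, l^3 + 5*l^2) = l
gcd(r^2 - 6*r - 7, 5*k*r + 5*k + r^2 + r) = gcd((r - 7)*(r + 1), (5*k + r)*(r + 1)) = r + 1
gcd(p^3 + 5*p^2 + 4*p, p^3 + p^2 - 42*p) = p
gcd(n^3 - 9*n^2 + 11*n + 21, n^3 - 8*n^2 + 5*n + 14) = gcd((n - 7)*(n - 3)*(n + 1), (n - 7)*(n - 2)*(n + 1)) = n^2 - 6*n - 7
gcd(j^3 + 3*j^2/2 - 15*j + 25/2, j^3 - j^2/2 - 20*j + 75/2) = j^2 + 5*j/2 - 25/2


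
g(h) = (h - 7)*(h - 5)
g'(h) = 2*h - 12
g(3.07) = 7.58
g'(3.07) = -5.86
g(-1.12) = 49.69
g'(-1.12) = -14.24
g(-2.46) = 70.57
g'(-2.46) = -16.92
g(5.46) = -0.71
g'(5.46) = -1.08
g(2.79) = 9.30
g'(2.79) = -6.42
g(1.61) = 18.27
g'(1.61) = -8.78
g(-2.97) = 79.46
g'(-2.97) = -17.94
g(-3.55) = 90.20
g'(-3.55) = -19.10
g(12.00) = 35.00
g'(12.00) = 12.00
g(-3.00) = 80.00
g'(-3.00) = -18.00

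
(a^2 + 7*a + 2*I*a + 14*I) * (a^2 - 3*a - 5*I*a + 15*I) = a^4 + 4*a^3 - 3*I*a^3 - 11*a^2 - 12*I*a^2 + 40*a + 63*I*a - 210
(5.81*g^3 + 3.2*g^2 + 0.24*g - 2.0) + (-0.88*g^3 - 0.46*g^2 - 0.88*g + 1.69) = 4.93*g^3 + 2.74*g^2 - 0.64*g - 0.31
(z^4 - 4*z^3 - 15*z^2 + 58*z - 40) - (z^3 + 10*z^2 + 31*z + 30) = z^4 - 5*z^3 - 25*z^2 + 27*z - 70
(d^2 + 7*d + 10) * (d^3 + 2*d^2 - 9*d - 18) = d^5 + 9*d^4 + 15*d^3 - 61*d^2 - 216*d - 180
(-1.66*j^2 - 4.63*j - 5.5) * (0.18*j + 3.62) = -0.2988*j^3 - 6.8426*j^2 - 17.7506*j - 19.91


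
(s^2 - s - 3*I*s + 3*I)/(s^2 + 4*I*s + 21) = (s - 1)/(s + 7*I)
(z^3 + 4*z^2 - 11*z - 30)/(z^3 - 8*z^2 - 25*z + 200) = (z^2 - z - 6)/(z^2 - 13*z + 40)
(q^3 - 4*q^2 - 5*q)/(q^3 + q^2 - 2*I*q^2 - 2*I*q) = (q - 5)/(q - 2*I)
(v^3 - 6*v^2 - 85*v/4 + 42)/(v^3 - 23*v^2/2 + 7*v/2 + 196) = (v - 3/2)/(v - 7)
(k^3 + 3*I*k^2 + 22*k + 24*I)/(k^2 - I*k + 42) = (k^2 - 3*I*k + 4)/(k - 7*I)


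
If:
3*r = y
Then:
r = y/3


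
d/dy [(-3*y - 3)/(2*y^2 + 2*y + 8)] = 3*(-y^2 - y + (y + 1)*(2*y + 1) - 4)/(2*(y^2 + y + 4)^2)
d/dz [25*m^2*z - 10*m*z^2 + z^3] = 25*m^2 - 20*m*z + 3*z^2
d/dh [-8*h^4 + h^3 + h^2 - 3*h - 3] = -32*h^3 + 3*h^2 + 2*h - 3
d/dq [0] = 0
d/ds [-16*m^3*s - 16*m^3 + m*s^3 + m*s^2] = m*(-16*m^2 + 3*s^2 + 2*s)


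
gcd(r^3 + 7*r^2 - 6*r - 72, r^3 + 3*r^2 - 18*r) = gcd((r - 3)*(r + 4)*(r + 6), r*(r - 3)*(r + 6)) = r^2 + 3*r - 18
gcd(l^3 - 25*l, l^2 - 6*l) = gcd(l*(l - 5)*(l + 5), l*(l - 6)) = l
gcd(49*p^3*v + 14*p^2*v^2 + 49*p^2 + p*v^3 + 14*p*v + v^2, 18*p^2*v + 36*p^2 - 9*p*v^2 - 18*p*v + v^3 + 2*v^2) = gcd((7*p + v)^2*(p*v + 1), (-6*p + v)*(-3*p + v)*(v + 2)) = 1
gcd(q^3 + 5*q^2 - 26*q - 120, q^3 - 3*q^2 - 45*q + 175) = q - 5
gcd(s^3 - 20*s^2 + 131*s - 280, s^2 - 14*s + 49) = s - 7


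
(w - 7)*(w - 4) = w^2 - 11*w + 28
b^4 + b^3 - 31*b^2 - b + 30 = (b - 5)*(b - 1)*(b + 1)*(b + 6)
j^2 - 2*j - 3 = (j - 3)*(j + 1)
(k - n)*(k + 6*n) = k^2 + 5*k*n - 6*n^2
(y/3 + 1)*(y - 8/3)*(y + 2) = y^3/3 + 7*y^2/9 - 22*y/9 - 16/3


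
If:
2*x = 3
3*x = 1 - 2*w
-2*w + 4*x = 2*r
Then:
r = 19/4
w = -7/4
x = 3/2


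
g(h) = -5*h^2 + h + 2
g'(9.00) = -89.00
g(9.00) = -394.00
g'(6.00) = -59.00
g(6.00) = -172.00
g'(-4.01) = 41.10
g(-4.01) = -82.41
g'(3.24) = -31.40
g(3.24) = -47.25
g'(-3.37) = 34.70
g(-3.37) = -58.15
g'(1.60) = -15.00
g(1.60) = -9.20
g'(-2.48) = 25.80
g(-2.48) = -31.23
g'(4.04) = -39.40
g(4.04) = -75.57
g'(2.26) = -21.60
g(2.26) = -21.28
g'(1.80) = -17.00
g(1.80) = -12.40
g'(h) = 1 - 10*h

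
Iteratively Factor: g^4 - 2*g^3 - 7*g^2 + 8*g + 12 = (g - 3)*(g^3 + g^2 - 4*g - 4) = (g - 3)*(g + 1)*(g^2 - 4) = (g - 3)*(g - 2)*(g + 1)*(g + 2)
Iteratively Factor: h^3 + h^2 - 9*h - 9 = (h + 3)*(h^2 - 2*h - 3) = (h + 1)*(h + 3)*(h - 3)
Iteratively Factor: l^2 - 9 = (l + 3)*(l - 3)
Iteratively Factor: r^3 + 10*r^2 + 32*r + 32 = (r + 4)*(r^2 + 6*r + 8) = (r + 2)*(r + 4)*(r + 4)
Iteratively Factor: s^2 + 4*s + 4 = (s + 2)*(s + 2)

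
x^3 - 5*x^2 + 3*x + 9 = (x - 3)^2*(x + 1)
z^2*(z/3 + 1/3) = z^3/3 + z^2/3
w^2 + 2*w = w*(w + 2)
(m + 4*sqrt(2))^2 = m^2 + 8*sqrt(2)*m + 32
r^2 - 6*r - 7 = (r - 7)*(r + 1)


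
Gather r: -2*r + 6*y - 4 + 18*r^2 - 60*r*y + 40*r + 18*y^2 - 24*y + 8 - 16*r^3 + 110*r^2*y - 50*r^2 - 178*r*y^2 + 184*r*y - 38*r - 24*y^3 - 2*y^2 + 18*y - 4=-16*r^3 + r^2*(110*y - 32) + r*(-178*y^2 + 124*y) - 24*y^3 + 16*y^2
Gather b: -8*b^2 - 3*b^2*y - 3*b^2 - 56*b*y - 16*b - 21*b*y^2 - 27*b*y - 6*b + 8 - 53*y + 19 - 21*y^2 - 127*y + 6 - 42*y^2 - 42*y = b^2*(-3*y - 11) + b*(-21*y^2 - 83*y - 22) - 63*y^2 - 222*y + 33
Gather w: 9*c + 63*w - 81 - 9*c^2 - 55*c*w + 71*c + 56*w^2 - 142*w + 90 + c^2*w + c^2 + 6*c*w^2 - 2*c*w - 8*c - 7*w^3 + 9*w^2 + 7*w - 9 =-8*c^2 + 72*c - 7*w^3 + w^2*(6*c + 65) + w*(c^2 - 57*c - 72)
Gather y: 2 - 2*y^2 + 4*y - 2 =-2*y^2 + 4*y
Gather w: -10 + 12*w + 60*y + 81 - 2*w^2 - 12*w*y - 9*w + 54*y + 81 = -2*w^2 + w*(3 - 12*y) + 114*y + 152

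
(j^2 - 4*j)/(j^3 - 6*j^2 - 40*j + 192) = j/(j^2 - 2*j - 48)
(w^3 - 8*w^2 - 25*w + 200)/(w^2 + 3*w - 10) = (w^2 - 13*w + 40)/(w - 2)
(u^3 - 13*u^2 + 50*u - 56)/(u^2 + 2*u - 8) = (u^2 - 11*u + 28)/(u + 4)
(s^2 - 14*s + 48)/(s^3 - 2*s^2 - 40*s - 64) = (s - 6)/(s^2 + 6*s + 8)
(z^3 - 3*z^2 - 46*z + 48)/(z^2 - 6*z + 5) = (z^2 - 2*z - 48)/(z - 5)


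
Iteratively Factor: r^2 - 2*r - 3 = (r + 1)*(r - 3)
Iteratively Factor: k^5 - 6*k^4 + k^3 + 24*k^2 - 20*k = (k - 5)*(k^4 - k^3 - 4*k^2 + 4*k) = (k - 5)*(k - 1)*(k^3 - 4*k) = k*(k - 5)*(k - 1)*(k^2 - 4) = k*(k - 5)*(k - 2)*(k - 1)*(k + 2)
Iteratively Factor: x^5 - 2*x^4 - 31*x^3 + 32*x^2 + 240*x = (x + 4)*(x^4 - 6*x^3 - 7*x^2 + 60*x) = (x - 5)*(x + 4)*(x^3 - x^2 - 12*x) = x*(x - 5)*(x + 4)*(x^2 - x - 12) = x*(x - 5)*(x - 4)*(x + 4)*(x + 3)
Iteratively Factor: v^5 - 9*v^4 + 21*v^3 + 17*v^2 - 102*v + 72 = (v - 3)*(v^4 - 6*v^3 + 3*v^2 + 26*v - 24) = (v - 3)*(v - 1)*(v^3 - 5*v^2 - 2*v + 24) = (v - 3)*(v - 1)*(v + 2)*(v^2 - 7*v + 12) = (v - 3)^2*(v - 1)*(v + 2)*(v - 4)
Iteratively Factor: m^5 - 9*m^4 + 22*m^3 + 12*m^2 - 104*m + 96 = (m + 2)*(m^4 - 11*m^3 + 44*m^2 - 76*m + 48) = (m - 2)*(m + 2)*(m^3 - 9*m^2 + 26*m - 24) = (m - 2)^2*(m + 2)*(m^2 - 7*m + 12) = (m - 4)*(m - 2)^2*(m + 2)*(m - 3)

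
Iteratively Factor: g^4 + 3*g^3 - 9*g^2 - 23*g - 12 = (g + 1)*(g^3 + 2*g^2 - 11*g - 12) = (g + 1)*(g + 4)*(g^2 - 2*g - 3) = (g + 1)^2*(g + 4)*(g - 3)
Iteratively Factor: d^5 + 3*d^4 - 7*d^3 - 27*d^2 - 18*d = (d)*(d^4 + 3*d^3 - 7*d^2 - 27*d - 18) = d*(d + 2)*(d^3 + d^2 - 9*d - 9) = d*(d + 1)*(d + 2)*(d^2 - 9) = d*(d - 3)*(d + 1)*(d + 2)*(d + 3)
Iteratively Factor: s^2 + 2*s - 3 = (s - 1)*(s + 3)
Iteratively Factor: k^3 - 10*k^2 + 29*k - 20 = (k - 1)*(k^2 - 9*k + 20) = (k - 4)*(k - 1)*(k - 5)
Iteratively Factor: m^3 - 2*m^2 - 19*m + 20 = (m + 4)*(m^2 - 6*m + 5) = (m - 1)*(m + 4)*(m - 5)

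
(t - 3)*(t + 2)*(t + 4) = t^3 + 3*t^2 - 10*t - 24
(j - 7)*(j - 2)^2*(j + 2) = j^4 - 9*j^3 + 10*j^2 + 36*j - 56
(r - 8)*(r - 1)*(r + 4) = r^3 - 5*r^2 - 28*r + 32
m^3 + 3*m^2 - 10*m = m*(m - 2)*(m + 5)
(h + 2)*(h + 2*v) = h^2 + 2*h*v + 2*h + 4*v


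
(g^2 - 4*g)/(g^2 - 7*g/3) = 3*(g - 4)/(3*g - 7)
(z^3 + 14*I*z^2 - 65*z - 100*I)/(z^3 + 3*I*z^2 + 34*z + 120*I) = (z + 5*I)/(z - 6*I)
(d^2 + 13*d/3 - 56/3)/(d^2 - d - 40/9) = 3*(d + 7)/(3*d + 5)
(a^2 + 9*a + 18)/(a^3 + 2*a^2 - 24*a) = (a + 3)/(a*(a - 4))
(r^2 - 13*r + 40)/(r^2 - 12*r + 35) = (r - 8)/(r - 7)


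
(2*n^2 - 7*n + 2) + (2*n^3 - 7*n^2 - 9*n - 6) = 2*n^3 - 5*n^2 - 16*n - 4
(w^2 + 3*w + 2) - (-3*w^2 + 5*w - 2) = 4*w^2 - 2*w + 4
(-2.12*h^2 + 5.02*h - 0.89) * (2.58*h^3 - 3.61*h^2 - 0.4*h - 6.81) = -5.4696*h^5 + 20.6048*h^4 - 19.5704*h^3 + 15.6421*h^2 - 33.8302*h + 6.0609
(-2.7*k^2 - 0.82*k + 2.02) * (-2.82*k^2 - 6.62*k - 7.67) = 7.614*k^4 + 20.1864*k^3 + 20.441*k^2 - 7.083*k - 15.4934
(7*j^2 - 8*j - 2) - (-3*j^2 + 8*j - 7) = 10*j^2 - 16*j + 5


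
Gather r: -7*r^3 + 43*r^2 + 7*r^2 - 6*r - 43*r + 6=-7*r^3 + 50*r^2 - 49*r + 6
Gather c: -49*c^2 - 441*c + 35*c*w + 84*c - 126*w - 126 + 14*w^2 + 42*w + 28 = -49*c^2 + c*(35*w - 357) + 14*w^2 - 84*w - 98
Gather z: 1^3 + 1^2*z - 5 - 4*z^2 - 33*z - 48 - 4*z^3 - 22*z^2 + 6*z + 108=-4*z^3 - 26*z^2 - 26*z + 56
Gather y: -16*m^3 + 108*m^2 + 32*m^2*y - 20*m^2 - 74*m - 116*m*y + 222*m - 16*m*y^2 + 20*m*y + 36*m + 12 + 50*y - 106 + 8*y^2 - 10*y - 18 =-16*m^3 + 88*m^2 + 184*m + y^2*(8 - 16*m) + y*(32*m^2 - 96*m + 40) - 112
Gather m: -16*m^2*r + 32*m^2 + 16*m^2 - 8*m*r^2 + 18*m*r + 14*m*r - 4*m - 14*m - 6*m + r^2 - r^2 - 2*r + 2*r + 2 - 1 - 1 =m^2*(48 - 16*r) + m*(-8*r^2 + 32*r - 24)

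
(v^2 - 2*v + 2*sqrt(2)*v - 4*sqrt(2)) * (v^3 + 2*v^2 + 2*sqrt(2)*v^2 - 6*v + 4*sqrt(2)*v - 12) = v^5 + 4*sqrt(2)*v^4 - 2*v^3 - 28*sqrt(2)*v^2 - 8*v + 48*sqrt(2)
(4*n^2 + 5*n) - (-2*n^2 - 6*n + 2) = 6*n^2 + 11*n - 2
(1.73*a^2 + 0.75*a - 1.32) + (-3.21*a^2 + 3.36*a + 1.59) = -1.48*a^2 + 4.11*a + 0.27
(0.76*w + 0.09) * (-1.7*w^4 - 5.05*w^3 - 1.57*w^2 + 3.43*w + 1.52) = -1.292*w^5 - 3.991*w^4 - 1.6477*w^3 + 2.4655*w^2 + 1.4639*w + 0.1368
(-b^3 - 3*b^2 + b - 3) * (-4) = 4*b^3 + 12*b^2 - 4*b + 12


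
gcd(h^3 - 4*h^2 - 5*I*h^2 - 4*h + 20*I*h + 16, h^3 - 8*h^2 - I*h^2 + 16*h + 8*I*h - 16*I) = h^2 + h*(-4 - I) + 4*I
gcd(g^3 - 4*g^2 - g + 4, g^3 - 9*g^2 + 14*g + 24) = g^2 - 3*g - 4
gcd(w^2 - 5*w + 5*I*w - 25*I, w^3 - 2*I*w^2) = 1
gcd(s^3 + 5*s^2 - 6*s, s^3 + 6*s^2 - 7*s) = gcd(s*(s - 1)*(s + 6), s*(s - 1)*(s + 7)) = s^2 - s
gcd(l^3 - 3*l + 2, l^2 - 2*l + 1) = l^2 - 2*l + 1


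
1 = 1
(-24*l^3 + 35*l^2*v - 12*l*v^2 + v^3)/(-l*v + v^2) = 24*l^2/v - 11*l + v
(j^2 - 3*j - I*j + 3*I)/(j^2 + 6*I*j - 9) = (j^2 - 3*j - I*j + 3*I)/(j^2 + 6*I*j - 9)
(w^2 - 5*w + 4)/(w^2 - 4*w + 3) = (w - 4)/(w - 3)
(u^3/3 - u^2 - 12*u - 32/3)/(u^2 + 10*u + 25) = (u^3 - 3*u^2 - 36*u - 32)/(3*(u^2 + 10*u + 25))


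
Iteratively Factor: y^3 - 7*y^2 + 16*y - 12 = (y - 3)*(y^2 - 4*y + 4) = (y - 3)*(y - 2)*(y - 2)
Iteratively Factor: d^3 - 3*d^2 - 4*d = (d)*(d^2 - 3*d - 4) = d*(d + 1)*(d - 4)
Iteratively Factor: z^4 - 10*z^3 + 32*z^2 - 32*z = (z)*(z^3 - 10*z^2 + 32*z - 32) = z*(z - 4)*(z^2 - 6*z + 8) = z*(z - 4)*(z - 2)*(z - 4)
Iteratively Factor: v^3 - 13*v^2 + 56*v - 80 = (v - 5)*(v^2 - 8*v + 16) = (v - 5)*(v - 4)*(v - 4)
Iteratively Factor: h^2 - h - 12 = (h + 3)*(h - 4)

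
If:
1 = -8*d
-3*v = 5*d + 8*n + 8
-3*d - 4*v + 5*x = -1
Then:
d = -1/8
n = -15*x/32 - 269/256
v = 5*x/4 + 11/32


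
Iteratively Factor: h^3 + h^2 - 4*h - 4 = (h + 1)*(h^2 - 4) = (h - 2)*(h + 1)*(h + 2)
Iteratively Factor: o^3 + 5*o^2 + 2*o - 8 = (o + 2)*(o^2 + 3*o - 4) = (o + 2)*(o + 4)*(o - 1)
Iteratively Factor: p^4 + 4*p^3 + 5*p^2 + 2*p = (p + 1)*(p^3 + 3*p^2 + 2*p) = (p + 1)^2*(p^2 + 2*p) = p*(p + 1)^2*(p + 2)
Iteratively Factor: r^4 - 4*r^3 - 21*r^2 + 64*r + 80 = (r - 4)*(r^3 - 21*r - 20) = (r - 4)*(r + 4)*(r^2 - 4*r - 5) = (r - 4)*(r + 1)*(r + 4)*(r - 5)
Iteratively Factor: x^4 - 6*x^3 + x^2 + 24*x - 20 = (x + 2)*(x^3 - 8*x^2 + 17*x - 10) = (x - 1)*(x + 2)*(x^2 - 7*x + 10) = (x - 2)*(x - 1)*(x + 2)*(x - 5)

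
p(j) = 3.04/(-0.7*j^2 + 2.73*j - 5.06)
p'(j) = 3.04*(1.4*j - 2.73)/(-0.7*j^2 + 2.73*j - 5.06)^2 = (4.256*j - 8.2992)/(0.7*j^2 - 2.73*j + 5.06)^2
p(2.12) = -1.26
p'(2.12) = 0.12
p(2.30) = -1.22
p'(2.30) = 0.24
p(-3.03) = -0.15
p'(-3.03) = -0.05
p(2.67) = -1.10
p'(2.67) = 0.40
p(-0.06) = -0.58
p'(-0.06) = -0.31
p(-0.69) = -0.42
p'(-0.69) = -0.21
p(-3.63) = -0.13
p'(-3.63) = -0.04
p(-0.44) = -0.48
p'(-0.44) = -0.25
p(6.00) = -0.22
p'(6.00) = 0.09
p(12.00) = -0.04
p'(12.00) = 0.01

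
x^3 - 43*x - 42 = (x - 7)*(x + 1)*(x + 6)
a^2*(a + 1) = a^3 + a^2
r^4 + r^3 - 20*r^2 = r^2*(r - 4)*(r + 5)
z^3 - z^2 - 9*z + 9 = (z - 3)*(z - 1)*(z + 3)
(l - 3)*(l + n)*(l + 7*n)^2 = l^4 + 15*l^3*n - 3*l^3 + 63*l^2*n^2 - 45*l^2*n + 49*l*n^3 - 189*l*n^2 - 147*n^3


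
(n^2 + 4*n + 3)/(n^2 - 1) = (n + 3)/(n - 1)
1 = 1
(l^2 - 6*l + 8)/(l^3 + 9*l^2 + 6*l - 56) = (l - 4)/(l^2 + 11*l + 28)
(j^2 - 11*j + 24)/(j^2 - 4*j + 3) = (j - 8)/(j - 1)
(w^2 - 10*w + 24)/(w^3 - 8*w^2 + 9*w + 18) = (w - 4)/(w^2 - 2*w - 3)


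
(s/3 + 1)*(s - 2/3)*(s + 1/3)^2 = s^4/3 + s^3 - s^2/9 - 29*s/81 - 2/27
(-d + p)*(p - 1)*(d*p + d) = -d^2*p^2 + d^2 + d*p^3 - d*p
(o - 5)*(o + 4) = o^2 - o - 20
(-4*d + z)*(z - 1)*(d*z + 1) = -4*d^2*z^2 + 4*d^2*z + d*z^3 - d*z^2 - 4*d*z + 4*d + z^2 - z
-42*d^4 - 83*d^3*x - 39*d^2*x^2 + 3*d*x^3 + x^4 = (-6*d + x)*(d + x)^2*(7*d + x)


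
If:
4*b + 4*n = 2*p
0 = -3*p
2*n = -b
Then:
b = 0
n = 0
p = 0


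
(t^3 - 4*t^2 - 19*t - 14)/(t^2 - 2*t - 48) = (-t^3 + 4*t^2 + 19*t + 14)/(-t^2 + 2*t + 48)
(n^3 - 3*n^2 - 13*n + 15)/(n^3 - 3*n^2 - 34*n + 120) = (n^2 + 2*n - 3)/(n^2 + 2*n - 24)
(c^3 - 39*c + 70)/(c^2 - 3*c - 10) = (c^2 + 5*c - 14)/(c + 2)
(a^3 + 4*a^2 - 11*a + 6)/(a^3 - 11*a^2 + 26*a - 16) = (a^2 + 5*a - 6)/(a^2 - 10*a + 16)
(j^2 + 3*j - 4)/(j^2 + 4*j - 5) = (j + 4)/(j + 5)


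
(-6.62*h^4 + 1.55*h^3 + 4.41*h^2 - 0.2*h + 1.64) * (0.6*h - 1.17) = -3.972*h^5 + 8.6754*h^4 + 0.8325*h^3 - 5.2797*h^2 + 1.218*h - 1.9188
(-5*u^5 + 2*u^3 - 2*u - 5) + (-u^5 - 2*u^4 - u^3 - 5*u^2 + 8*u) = -6*u^5 - 2*u^4 + u^3 - 5*u^2 + 6*u - 5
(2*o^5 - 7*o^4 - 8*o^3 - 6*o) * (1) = 2*o^5 - 7*o^4 - 8*o^3 - 6*o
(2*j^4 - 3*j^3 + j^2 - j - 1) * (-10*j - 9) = -20*j^5 + 12*j^4 + 17*j^3 + j^2 + 19*j + 9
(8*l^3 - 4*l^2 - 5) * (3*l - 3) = 24*l^4 - 36*l^3 + 12*l^2 - 15*l + 15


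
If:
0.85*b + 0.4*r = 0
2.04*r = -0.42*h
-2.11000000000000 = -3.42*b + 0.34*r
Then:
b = 0.51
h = 5.26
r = -1.08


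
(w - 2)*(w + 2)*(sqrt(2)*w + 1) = sqrt(2)*w^3 + w^2 - 4*sqrt(2)*w - 4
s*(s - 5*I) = s^2 - 5*I*s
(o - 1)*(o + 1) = o^2 - 1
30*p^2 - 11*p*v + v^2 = (-6*p + v)*(-5*p + v)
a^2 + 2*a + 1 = (a + 1)^2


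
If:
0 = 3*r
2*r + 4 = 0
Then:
No Solution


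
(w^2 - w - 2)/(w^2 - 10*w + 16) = (w + 1)/(w - 8)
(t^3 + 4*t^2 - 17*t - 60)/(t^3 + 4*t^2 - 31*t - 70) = (t^3 + 4*t^2 - 17*t - 60)/(t^3 + 4*t^2 - 31*t - 70)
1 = 1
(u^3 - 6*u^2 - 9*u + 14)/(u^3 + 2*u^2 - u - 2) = (u - 7)/(u + 1)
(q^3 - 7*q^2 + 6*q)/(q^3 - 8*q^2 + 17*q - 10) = q*(q - 6)/(q^2 - 7*q + 10)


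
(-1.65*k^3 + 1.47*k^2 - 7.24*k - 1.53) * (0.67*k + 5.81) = -1.1055*k^4 - 8.6016*k^3 + 3.6899*k^2 - 43.0895*k - 8.8893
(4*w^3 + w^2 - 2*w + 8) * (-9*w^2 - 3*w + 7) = -36*w^5 - 21*w^4 + 43*w^3 - 59*w^2 - 38*w + 56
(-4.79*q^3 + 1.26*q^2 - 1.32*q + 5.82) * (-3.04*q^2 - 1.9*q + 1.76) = 14.5616*q^5 + 5.2706*q^4 - 6.8116*q^3 - 12.9672*q^2 - 13.3812*q + 10.2432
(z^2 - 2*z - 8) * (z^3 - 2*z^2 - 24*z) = z^5 - 4*z^4 - 28*z^3 + 64*z^2 + 192*z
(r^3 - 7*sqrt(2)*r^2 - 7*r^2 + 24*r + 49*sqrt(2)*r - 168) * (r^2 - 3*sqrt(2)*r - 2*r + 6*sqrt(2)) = r^5 - 10*sqrt(2)*r^4 - 9*r^4 + 80*r^3 + 90*sqrt(2)*r^3 - 594*r^2 - 212*sqrt(2)*r^2 + 648*sqrt(2)*r + 924*r - 1008*sqrt(2)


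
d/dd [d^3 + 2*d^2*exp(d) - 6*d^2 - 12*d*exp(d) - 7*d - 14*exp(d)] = 2*d^2*exp(d) + 3*d^2 - 8*d*exp(d) - 12*d - 26*exp(d) - 7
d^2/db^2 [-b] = 0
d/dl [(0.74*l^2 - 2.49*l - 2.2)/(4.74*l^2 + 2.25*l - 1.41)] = (13.4676*l^2 + 18.7692*l + 8.4609)/(22.4676*l^4 + 21.33*l^3 - 8.3043*l^2 - 6.345*l + 1.9881)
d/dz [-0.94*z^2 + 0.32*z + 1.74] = 0.32 - 1.88*z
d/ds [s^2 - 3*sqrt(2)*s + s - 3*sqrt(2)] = 2*s - 3*sqrt(2) + 1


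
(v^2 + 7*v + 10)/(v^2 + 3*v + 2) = (v + 5)/(v + 1)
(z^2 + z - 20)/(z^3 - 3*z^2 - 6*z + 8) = (z + 5)/(z^2 + z - 2)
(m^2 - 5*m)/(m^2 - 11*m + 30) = m/(m - 6)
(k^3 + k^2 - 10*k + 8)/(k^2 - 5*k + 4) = (k^2 + 2*k - 8)/(k - 4)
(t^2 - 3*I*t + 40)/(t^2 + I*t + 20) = (t - 8*I)/(t - 4*I)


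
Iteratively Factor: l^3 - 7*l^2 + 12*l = (l - 4)*(l^2 - 3*l) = (l - 4)*(l - 3)*(l)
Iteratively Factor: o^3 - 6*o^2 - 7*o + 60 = (o - 5)*(o^2 - o - 12) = (o - 5)*(o - 4)*(o + 3)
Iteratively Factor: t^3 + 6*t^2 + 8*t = (t + 4)*(t^2 + 2*t) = t*(t + 4)*(t + 2)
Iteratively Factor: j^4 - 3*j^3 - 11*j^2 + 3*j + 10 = (j + 2)*(j^3 - 5*j^2 - j + 5) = (j + 1)*(j + 2)*(j^2 - 6*j + 5) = (j - 1)*(j + 1)*(j + 2)*(j - 5)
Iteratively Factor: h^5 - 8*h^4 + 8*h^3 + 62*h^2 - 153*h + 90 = (h - 3)*(h^4 - 5*h^3 - 7*h^2 + 41*h - 30) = (h - 3)*(h - 1)*(h^3 - 4*h^2 - 11*h + 30) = (h - 3)*(h - 1)*(h + 3)*(h^2 - 7*h + 10) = (h - 5)*(h - 3)*(h - 1)*(h + 3)*(h - 2)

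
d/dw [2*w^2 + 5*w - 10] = 4*w + 5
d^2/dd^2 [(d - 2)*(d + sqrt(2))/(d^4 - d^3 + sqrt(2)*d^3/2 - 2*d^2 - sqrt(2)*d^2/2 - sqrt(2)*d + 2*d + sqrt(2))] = 4*(6*d^8 - 30*d^7 + 15*sqrt(2)*d^7 - 73*sqrt(2)*d^6 + 55*d^6 - 96*d^5 + 87*sqrt(2)*d^5 - 9*sqrt(2)*d^4 + 114*d^4 - 30*d^3 + 3*sqrt(2)*d^3 - 42*sqrt(2)*d^2 + 6*d^2 - 36*d + 30*sqrt(2)*d - 16*sqrt(2) + 4)/(4*d^12 - 12*d^11 + 6*sqrt(2)*d^11 - 18*sqrt(2)*d^10 - 6*d^10 - 17*sqrt(2)*d^9 + 50*d^9 - 42*d^8 + 99*sqrt(2)*d^8 - 39*sqrt(2)*d^7 - 18*d^7 - 163*sqrt(2)*d^6 + 76*d^6 - 132*d^5 + 162*sqrt(2)*d^5 + 42*sqrt(2)*d^4 + 72*d^4 - 116*sqrt(2)*d^3 + 104*d^3 - 144*d^2 + 60*sqrt(2)*d^2 - 24*sqrt(2)*d + 48*d + 8*sqrt(2))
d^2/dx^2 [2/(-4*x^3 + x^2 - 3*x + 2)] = 4*((12*x - 1)*(4*x^3 - x^2 + 3*x - 2) - (12*x^2 - 2*x + 3)^2)/(4*x^3 - x^2 + 3*x - 2)^3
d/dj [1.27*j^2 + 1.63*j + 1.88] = 2.54*j + 1.63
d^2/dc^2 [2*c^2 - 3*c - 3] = 4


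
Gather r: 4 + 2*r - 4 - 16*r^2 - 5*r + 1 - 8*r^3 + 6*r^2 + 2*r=-8*r^3 - 10*r^2 - r + 1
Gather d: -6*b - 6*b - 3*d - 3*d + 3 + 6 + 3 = -12*b - 6*d + 12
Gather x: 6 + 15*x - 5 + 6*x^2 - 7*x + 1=6*x^2 + 8*x + 2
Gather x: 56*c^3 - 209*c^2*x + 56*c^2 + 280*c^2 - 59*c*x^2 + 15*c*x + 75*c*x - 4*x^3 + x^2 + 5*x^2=56*c^3 + 336*c^2 - 4*x^3 + x^2*(6 - 59*c) + x*(-209*c^2 + 90*c)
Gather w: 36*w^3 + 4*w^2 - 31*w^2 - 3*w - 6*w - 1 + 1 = 36*w^3 - 27*w^2 - 9*w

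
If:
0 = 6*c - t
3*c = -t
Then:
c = 0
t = 0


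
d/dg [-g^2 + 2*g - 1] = 2 - 2*g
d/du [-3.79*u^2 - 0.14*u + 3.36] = -7.58*u - 0.14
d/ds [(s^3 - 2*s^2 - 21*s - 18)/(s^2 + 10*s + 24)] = (s^4 + 20*s^3 + 73*s^2 - 60*s - 324)/(s^4 + 20*s^3 + 148*s^2 + 480*s + 576)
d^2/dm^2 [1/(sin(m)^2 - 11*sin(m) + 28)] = (-4*sin(m)^4 + 33*sin(m)^3 - 3*sin(m)^2 - 374*sin(m) + 186)/(sin(m)^2 - 11*sin(m) + 28)^3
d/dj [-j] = -1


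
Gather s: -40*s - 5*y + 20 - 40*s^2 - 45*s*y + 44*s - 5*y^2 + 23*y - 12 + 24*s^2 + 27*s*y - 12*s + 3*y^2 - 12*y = -16*s^2 + s*(-18*y - 8) - 2*y^2 + 6*y + 8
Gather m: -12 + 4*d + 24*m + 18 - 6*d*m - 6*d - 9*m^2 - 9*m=-2*d - 9*m^2 + m*(15 - 6*d) + 6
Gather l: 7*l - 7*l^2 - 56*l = -7*l^2 - 49*l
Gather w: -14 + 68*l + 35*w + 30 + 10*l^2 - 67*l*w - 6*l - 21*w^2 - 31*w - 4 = 10*l^2 + 62*l - 21*w^2 + w*(4 - 67*l) + 12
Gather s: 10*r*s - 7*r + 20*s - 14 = -7*r + s*(10*r + 20) - 14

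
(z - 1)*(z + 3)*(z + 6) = z^3 + 8*z^2 + 9*z - 18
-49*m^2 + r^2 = (-7*m + r)*(7*m + r)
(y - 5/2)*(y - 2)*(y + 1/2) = y^3 - 4*y^2 + 11*y/4 + 5/2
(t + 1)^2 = t^2 + 2*t + 1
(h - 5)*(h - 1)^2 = h^3 - 7*h^2 + 11*h - 5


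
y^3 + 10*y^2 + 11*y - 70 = (y - 2)*(y + 5)*(y + 7)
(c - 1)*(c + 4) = c^2 + 3*c - 4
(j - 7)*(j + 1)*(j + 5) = j^3 - j^2 - 37*j - 35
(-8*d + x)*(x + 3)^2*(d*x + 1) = -8*d^2*x^3 - 48*d^2*x^2 - 72*d^2*x + d*x^4 + 6*d*x^3 + d*x^2 - 48*d*x - 72*d + x^3 + 6*x^2 + 9*x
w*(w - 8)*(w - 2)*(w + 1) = w^4 - 9*w^3 + 6*w^2 + 16*w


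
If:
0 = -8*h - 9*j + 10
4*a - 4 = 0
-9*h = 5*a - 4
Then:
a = 1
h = -1/9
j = 98/81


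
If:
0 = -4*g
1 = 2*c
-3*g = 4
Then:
No Solution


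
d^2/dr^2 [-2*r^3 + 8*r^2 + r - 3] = 16 - 12*r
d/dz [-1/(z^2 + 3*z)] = (2*z + 3)/(z^2*(z + 3)^2)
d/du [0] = 0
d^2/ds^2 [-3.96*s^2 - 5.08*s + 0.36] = -7.92000000000000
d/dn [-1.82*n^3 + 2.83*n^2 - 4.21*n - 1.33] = -5.46*n^2 + 5.66*n - 4.21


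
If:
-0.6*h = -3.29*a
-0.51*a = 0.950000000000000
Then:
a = -1.86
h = -10.21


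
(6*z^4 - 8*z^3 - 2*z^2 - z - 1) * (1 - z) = -6*z^5 + 14*z^4 - 6*z^3 - z^2 - 1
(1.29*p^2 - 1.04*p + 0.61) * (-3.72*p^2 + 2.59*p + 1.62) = -4.7988*p^4 + 7.2099*p^3 - 2.873*p^2 - 0.1049*p + 0.9882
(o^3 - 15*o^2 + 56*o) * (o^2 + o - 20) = o^5 - 14*o^4 + 21*o^3 + 356*o^2 - 1120*o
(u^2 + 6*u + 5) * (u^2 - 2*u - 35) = u^4 + 4*u^3 - 42*u^2 - 220*u - 175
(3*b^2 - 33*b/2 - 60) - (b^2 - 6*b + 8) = 2*b^2 - 21*b/2 - 68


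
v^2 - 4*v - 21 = (v - 7)*(v + 3)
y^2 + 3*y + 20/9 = (y + 4/3)*(y + 5/3)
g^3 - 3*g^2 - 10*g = g*(g - 5)*(g + 2)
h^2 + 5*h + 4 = (h + 1)*(h + 4)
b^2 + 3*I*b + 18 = (b - 3*I)*(b + 6*I)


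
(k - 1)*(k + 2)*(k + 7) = k^3 + 8*k^2 + 5*k - 14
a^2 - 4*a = a*(a - 4)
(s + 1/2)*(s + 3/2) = s^2 + 2*s + 3/4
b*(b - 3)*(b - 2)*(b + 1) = b^4 - 4*b^3 + b^2 + 6*b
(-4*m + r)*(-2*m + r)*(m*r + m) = 8*m^3*r + 8*m^3 - 6*m^2*r^2 - 6*m^2*r + m*r^3 + m*r^2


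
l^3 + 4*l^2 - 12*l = l*(l - 2)*(l + 6)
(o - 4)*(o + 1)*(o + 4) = o^3 + o^2 - 16*o - 16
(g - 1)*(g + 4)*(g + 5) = g^3 + 8*g^2 + 11*g - 20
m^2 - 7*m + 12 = (m - 4)*(m - 3)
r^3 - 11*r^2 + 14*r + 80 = (r - 8)*(r - 5)*(r + 2)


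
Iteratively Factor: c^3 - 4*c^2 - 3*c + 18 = (c + 2)*(c^2 - 6*c + 9) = (c - 3)*(c + 2)*(c - 3)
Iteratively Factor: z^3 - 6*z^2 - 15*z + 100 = (z - 5)*(z^2 - z - 20) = (z - 5)^2*(z + 4)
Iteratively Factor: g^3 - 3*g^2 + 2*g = (g - 2)*(g^2 - g) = (g - 2)*(g - 1)*(g)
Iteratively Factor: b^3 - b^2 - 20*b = (b + 4)*(b^2 - 5*b) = (b - 5)*(b + 4)*(b)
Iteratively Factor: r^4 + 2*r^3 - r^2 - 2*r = (r + 2)*(r^3 - r) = (r - 1)*(r + 2)*(r^2 + r) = r*(r - 1)*(r + 2)*(r + 1)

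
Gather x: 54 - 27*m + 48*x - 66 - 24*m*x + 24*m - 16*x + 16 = -3*m + x*(32 - 24*m) + 4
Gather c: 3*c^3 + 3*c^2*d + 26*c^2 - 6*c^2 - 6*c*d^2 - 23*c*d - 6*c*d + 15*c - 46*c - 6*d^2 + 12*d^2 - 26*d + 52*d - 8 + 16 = 3*c^3 + c^2*(3*d + 20) + c*(-6*d^2 - 29*d - 31) + 6*d^2 + 26*d + 8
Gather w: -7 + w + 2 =w - 5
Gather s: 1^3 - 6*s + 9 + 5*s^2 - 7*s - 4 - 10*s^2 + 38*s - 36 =-5*s^2 + 25*s - 30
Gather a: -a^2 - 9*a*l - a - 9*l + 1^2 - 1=-a^2 + a*(-9*l - 1) - 9*l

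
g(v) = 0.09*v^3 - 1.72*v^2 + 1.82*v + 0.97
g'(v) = 0.27*v^2 - 3.44*v + 1.82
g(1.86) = -1.02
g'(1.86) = -3.64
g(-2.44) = -15.02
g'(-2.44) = 11.82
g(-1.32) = -4.64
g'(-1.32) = 6.83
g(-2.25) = -12.86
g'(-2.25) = 10.93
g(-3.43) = -29.14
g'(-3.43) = 16.80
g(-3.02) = -22.69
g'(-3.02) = 14.67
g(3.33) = -8.72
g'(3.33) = -6.64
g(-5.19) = -67.39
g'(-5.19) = 26.95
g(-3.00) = -22.40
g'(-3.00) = 14.57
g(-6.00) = -91.31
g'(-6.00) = 32.18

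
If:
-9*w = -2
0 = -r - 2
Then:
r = -2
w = 2/9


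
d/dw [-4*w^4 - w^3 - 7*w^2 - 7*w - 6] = -16*w^3 - 3*w^2 - 14*w - 7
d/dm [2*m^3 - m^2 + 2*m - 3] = 6*m^2 - 2*m + 2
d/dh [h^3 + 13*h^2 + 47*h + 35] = 3*h^2 + 26*h + 47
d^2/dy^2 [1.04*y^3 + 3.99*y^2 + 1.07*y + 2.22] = 6.24*y + 7.98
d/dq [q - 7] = 1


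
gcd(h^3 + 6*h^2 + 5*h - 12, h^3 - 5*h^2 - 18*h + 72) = h + 4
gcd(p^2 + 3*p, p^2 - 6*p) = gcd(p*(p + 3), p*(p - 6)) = p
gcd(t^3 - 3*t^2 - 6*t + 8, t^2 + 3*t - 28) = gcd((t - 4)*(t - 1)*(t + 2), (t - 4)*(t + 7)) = t - 4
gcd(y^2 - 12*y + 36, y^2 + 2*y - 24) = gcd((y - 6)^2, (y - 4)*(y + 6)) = 1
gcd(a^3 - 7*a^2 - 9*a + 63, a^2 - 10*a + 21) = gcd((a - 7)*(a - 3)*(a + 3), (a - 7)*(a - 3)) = a^2 - 10*a + 21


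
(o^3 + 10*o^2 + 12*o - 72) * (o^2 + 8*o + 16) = o^5 + 18*o^4 + 108*o^3 + 184*o^2 - 384*o - 1152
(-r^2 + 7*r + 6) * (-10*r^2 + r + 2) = 10*r^4 - 71*r^3 - 55*r^2 + 20*r + 12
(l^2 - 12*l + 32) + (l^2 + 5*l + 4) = 2*l^2 - 7*l + 36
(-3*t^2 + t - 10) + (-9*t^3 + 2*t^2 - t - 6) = -9*t^3 - t^2 - 16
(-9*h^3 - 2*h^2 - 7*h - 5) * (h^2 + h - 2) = -9*h^5 - 11*h^4 + 9*h^3 - 8*h^2 + 9*h + 10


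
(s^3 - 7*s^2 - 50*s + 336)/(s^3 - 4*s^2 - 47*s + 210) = (s - 8)/(s - 5)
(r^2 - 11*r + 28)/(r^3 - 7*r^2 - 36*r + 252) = (r - 4)/(r^2 - 36)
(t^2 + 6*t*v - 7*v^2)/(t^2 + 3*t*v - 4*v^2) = (t + 7*v)/(t + 4*v)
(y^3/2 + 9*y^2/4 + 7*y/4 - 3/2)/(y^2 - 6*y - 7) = (-2*y^3 - 9*y^2 - 7*y + 6)/(4*(-y^2 + 6*y + 7))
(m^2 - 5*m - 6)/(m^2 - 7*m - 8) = (m - 6)/(m - 8)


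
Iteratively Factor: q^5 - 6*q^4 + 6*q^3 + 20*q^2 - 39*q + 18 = (q - 1)*(q^4 - 5*q^3 + q^2 + 21*q - 18) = (q - 3)*(q - 1)*(q^3 - 2*q^2 - 5*q + 6) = (q - 3)*(q - 1)*(q + 2)*(q^2 - 4*q + 3) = (q - 3)^2*(q - 1)*(q + 2)*(q - 1)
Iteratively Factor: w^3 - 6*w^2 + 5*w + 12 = (w - 3)*(w^2 - 3*w - 4) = (w - 3)*(w + 1)*(w - 4)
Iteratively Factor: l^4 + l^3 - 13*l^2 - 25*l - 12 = (l - 4)*(l^3 + 5*l^2 + 7*l + 3) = (l - 4)*(l + 1)*(l^2 + 4*l + 3) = (l - 4)*(l + 1)*(l + 3)*(l + 1)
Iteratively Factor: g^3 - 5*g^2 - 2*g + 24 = (g - 4)*(g^2 - g - 6) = (g - 4)*(g - 3)*(g + 2)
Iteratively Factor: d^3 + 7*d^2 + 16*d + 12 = (d + 2)*(d^2 + 5*d + 6) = (d + 2)*(d + 3)*(d + 2)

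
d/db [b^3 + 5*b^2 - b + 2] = 3*b^2 + 10*b - 1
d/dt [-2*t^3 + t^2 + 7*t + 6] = -6*t^2 + 2*t + 7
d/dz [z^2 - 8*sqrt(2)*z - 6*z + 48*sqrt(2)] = 2*z - 8*sqrt(2) - 6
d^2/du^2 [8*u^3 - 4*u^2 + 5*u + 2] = 48*u - 8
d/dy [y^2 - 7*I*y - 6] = 2*y - 7*I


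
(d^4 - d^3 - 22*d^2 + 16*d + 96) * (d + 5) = d^5 + 4*d^4 - 27*d^3 - 94*d^2 + 176*d + 480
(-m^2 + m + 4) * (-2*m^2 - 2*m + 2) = 2*m^4 - 12*m^2 - 6*m + 8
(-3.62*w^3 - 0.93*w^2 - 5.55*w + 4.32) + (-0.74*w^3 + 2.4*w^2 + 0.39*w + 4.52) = -4.36*w^3 + 1.47*w^2 - 5.16*w + 8.84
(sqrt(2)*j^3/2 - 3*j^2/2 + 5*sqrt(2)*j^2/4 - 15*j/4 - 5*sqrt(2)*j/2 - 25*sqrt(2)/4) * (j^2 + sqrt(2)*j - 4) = sqrt(2)*j^5/2 - j^4/2 + 5*sqrt(2)*j^4/4 - 6*sqrt(2)*j^3 - 5*j^3/4 - 15*sqrt(2)*j^2 + j^2 + 5*j/2 + 10*sqrt(2)*j + 25*sqrt(2)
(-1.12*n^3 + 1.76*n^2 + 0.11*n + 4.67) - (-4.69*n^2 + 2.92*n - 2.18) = -1.12*n^3 + 6.45*n^2 - 2.81*n + 6.85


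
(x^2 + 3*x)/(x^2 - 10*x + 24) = x*(x + 3)/(x^2 - 10*x + 24)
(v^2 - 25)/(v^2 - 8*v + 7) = (v^2 - 25)/(v^2 - 8*v + 7)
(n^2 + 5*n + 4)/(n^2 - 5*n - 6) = (n + 4)/(n - 6)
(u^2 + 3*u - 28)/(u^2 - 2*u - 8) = (u + 7)/(u + 2)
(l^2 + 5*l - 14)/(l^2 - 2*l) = (l + 7)/l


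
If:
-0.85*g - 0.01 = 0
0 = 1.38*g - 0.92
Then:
No Solution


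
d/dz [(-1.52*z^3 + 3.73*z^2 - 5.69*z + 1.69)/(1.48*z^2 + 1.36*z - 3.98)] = (-2.2496*z^4 - 4.1344*z^3 + 31.6428*z^2 - 34.6932*z + 20.3478)/(2.1904*z^4 + 4.0256*z^3 - 9.9312*z^2 - 10.8256*z + 15.8404)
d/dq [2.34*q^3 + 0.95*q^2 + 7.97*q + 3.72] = 7.02*q^2 + 1.9*q + 7.97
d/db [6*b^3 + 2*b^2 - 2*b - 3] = 18*b^2 + 4*b - 2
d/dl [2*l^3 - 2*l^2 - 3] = 2*l*(3*l - 2)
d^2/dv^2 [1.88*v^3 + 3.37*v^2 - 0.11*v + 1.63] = 11.28*v + 6.74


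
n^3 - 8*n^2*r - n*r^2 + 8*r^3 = (n - 8*r)*(n - r)*(n + r)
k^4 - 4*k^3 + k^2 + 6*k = k*(k - 3)*(k - 2)*(k + 1)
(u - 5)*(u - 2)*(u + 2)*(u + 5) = u^4 - 29*u^2 + 100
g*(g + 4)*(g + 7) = g^3 + 11*g^2 + 28*g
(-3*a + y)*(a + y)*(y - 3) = -3*a^2*y + 9*a^2 - 2*a*y^2 + 6*a*y + y^3 - 3*y^2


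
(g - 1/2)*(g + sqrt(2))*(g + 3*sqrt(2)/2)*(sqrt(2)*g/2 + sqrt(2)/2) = sqrt(2)*g^4/2 + sqrt(2)*g^3/4 + 5*g^3/2 + 5*g^2/4 + 5*sqrt(2)*g^2/4 - 5*g/4 + 3*sqrt(2)*g/4 - 3*sqrt(2)/4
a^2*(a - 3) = a^3 - 3*a^2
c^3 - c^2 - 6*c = c*(c - 3)*(c + 2)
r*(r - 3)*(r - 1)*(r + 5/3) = r^4 - 7*r^3/3 - 11*r^2/3 + 5*r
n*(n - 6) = n^2 - 6*n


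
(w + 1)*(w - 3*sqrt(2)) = w^2 - 3*sqrt(2)*w + w - 3*sqrt(2)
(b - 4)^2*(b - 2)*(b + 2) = b^4 - 8*b^3 + 12*b^2 + 32*b - 64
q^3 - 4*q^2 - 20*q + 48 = (q - 6)*(q - 2)*(q + 4)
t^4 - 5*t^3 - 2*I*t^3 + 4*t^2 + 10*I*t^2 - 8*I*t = t*(t - 4)*(t - 1)*(t - 2*I)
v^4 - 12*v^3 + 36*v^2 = v^2*(v - 6)^2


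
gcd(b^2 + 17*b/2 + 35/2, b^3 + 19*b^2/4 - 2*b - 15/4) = b + 5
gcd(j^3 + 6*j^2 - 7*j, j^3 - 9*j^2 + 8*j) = j^2 - j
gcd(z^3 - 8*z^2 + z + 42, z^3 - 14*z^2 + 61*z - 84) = z^2 - 10*z + 21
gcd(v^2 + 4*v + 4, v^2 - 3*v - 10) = v + 2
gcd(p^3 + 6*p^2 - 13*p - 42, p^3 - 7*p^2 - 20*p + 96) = p - 3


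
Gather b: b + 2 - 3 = b - 1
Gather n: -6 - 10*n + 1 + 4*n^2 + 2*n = 4*n^2 - 8*n - 5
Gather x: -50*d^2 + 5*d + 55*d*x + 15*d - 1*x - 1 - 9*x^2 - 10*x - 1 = -50*d^2 + 20*d - 9*x^2 + x*(55*d - 11) - 2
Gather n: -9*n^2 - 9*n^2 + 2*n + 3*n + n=-18*n^2 + 6*n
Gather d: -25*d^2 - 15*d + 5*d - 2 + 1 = -25*d^2 - 10*d - 1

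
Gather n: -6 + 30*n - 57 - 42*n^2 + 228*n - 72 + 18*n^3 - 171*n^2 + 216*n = 18*n^3 - 213*n^2 + 474*n - 135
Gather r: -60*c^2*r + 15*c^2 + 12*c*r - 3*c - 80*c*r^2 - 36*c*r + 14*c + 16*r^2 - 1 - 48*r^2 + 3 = 15*c^2 + 11*c + r^2*(-80*c - 32) + r*(-60*c^2 - 24*c) + 2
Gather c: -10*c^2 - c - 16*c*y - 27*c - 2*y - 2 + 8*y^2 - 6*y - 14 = -10*c^2 + c*(-16*y - 28) + 8*y^2 - 8*y - 16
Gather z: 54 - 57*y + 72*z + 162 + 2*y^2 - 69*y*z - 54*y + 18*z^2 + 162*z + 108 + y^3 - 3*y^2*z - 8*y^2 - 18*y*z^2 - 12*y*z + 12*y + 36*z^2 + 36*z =y^3 - 6*y^2 - 99*y + z^2*(54 - 18*y) + z*(-3*y^2 - 81*y + 270) + 324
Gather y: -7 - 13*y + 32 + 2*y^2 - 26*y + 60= 2*y^2 - 39*y + 85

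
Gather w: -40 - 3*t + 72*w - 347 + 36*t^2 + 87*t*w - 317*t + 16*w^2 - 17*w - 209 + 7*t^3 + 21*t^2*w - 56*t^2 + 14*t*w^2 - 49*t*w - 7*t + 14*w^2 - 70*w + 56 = 7*t^3 - 20*t^2 - 327*t + w^2*(14*t + 30) + w*(21*t^2 + 38*t - 15) - 540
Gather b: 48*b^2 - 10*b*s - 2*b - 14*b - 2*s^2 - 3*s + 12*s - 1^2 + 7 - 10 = 48*b^2 + b*(-10*s - 16) - 2*s^2 + 9*s - 4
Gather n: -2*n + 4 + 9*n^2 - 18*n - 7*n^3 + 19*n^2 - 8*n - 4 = -7*n^3 + 28*n^2 - 28*n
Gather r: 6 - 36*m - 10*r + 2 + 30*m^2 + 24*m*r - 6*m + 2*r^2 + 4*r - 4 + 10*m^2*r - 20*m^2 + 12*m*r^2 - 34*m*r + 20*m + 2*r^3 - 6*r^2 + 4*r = 10*m^2 - 22*m + 2*r^3 + r^2*(12*m - 4) + r*(10*m^2 - 10*m - 2) + 4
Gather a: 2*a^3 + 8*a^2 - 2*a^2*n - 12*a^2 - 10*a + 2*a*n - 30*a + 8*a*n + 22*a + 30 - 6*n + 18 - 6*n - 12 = 2*a^3 + a^2*(-2*n - 4) + a*(10*n - 18) - 12*n + 36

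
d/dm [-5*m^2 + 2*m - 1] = 2 - 10*m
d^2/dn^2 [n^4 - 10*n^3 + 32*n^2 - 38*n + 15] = 12*n^2 - 60*n + 64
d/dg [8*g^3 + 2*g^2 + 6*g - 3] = 24*g^2 + 4*g + 6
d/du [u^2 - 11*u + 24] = 2*u - 11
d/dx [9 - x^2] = -2*x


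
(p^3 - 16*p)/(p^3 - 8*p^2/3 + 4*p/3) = 3*(p^2 - 16)/(3*p^2 - 8*p + 4)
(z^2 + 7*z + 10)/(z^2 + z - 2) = (z + 5)/(z - 1)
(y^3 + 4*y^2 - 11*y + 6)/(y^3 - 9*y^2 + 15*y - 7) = (y + 6)/(y - 7)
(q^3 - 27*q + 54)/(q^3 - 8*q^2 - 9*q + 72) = (q^2 + 3*q - 18)/(q^2 - 5*q - 24)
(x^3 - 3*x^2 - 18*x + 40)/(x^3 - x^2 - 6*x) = (-x^3 + 3*x^2 + 18*x - 40)/(x*(-x^2 + x + 6))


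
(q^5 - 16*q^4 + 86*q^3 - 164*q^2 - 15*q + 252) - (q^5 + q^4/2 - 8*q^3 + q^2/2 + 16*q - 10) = -33*q^4/2 + 94*q^3 - 329*q^2/2 - 31*q + 262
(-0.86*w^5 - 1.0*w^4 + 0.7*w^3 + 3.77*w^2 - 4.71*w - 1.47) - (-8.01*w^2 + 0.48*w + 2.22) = -0.86*w^5 - 1.0*w^4 + 0.7*w^3 + 11.78*w^2 - 5.19*w - 3.69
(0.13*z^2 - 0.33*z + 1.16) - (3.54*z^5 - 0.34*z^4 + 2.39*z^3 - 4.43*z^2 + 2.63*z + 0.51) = -3.54*z^5 + 0.34*z^4 - 2.39*z^3 + 4.56*z^2 - 2.96*z + 0.65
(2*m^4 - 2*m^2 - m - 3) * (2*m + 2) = 4*m^5 + 4*m^4 - 4*m^3 - 6*m^2 - 8*m - 6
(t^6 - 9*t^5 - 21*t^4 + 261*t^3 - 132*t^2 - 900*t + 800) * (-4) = -4*t^6 + 36*t^5 + 84*t^4 - 1044*t^3 + 528*t^2 + 3600*t - 3200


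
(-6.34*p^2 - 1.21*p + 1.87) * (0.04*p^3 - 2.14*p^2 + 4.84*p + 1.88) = -0.2536*p^5 + 13.5192*p^4 - 28.0214*p^3 - 21.7774*p^2 + 6.776*p + 3.5156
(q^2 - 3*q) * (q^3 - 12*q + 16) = q^5 - 3*q^4 - 12*q^3 + 52*q^2 - 48*q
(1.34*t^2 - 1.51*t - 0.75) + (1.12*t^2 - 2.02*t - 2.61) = 2.46*t^2 - 3.53*t - 3.36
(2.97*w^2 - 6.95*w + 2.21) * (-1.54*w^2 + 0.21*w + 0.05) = -4.5738*w^4 + 11.3267*w^3 - 4.7144*w^2 + 0.1166*w + 0.1105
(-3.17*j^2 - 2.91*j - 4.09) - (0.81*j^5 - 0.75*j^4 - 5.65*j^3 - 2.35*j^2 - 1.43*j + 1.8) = -0.81*j^5 + 0.75*j^4 + 5.65*j^3 - 0.82*j^2 - 1.48*j - 5.89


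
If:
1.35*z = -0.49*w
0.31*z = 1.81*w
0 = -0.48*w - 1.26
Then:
No Solution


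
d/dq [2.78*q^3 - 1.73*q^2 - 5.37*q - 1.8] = 8.34*q^2 - 3.46*q - 5.37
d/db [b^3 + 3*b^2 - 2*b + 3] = 3*b^2 + 6*b - 2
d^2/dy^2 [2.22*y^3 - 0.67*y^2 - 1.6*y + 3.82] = 13.32*y - 1.34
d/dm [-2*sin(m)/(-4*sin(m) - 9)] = 18*cos(m)/(4*sin(m) + 9)^2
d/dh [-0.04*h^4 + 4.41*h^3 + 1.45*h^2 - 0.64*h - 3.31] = -0.16*h^3 + 13.23*h^2 + 2.9*h - 0.64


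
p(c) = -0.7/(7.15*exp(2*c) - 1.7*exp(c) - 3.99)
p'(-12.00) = 0.00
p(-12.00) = 0.18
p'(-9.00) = 0.00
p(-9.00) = 0.18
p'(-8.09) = -0.00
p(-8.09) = 0.18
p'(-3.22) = -0.00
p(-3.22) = 0.17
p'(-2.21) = -0.00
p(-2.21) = 0.17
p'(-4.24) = -0.00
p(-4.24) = 0.17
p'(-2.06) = 0.00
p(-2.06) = 0.17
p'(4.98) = 0.00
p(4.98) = -0.00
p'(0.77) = 0.07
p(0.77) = -0.03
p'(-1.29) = 0.03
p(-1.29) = 0.18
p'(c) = -0.7*(-14.3*exp(2*c) + 1.7*exp(c))/(7.15*exp(2*c) - 1.7*exp(c) - 3.99)^2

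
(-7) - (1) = -8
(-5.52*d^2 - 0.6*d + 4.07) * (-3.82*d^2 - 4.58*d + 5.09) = 21.0864*d^4 + 27.5736*d^3 - 40.8962*d^2 - 21.6946*d + 20.7163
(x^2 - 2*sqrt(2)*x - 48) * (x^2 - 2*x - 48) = x^4 - 2*sqrt(2)*x^3 - 2*x^3 - 96*x^2 + 4*sqrt(2)*x^2 + 96*x + 96*sqrt(2)*x + 2304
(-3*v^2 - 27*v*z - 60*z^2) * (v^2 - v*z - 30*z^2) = -3*v^4 - 24*v^3*z + 57*v^2*z^2 + 870*v*z^3 + 1800*z^4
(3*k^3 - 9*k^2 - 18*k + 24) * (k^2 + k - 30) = 3*k^5 - 6*k^4 - 117*k^3 + 276*k^2 + 564*k - 720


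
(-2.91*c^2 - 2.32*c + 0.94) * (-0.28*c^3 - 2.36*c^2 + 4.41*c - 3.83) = 0.8148*c^5 + 7.5172*c^4 - 7.6211*c^3 - 1.3043*c^2 + 13.031*c - 3.6002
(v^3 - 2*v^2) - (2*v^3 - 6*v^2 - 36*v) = -v^3 + 4*v^2 + 36*v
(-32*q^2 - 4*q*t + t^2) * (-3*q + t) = 96*q^3 - 20*q^2*t - 7*q*t^2 + t^3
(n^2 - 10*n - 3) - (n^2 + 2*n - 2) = -12*n - 1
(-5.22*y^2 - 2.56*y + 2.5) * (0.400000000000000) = -2.088*y^2 - 1.024*y + 1.0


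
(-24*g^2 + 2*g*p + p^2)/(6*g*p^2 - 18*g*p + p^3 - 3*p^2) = (-4*g + p)/(p*(p - 3))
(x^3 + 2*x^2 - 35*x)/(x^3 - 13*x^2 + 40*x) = (x + 7)/(x - 8)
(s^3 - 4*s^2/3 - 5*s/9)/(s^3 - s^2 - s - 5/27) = 3*s/(3*s + 1)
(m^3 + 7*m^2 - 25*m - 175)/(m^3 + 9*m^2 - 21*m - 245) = (m + 5)/(m + 7)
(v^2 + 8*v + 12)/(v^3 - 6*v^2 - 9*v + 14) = (v + 6)/(v^2 - 8*v + 7)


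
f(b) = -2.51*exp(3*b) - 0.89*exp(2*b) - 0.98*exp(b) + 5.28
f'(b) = -7.53*exp(3*b) - 1.78*exp(2*b) - 0.98*exp(b)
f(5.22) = -15906037.62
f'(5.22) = -47687327.64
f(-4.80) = 5.27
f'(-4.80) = -0.01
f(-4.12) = 5.26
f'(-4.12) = -0.02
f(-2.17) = 5.15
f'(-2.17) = -0.15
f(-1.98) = 5.12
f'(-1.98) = -0.19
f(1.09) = -71.55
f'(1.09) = -216.79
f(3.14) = -31447.22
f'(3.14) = -93837.13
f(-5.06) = 5.27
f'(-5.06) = -0.01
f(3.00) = -20712.20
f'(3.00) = -61754.01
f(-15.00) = 5.28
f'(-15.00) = 0.00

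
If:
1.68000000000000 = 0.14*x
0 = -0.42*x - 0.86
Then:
No Solution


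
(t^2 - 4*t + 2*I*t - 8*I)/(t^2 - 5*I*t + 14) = (t - 4)/(t - 7*I)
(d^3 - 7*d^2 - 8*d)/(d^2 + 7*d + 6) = d*(d - 8)/(d + 6)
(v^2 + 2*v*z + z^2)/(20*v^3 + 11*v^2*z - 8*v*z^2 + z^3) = (v + z)/(20*v^2 - 9*v*z + z^2)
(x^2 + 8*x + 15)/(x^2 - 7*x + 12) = (x^2 + 8*x + 15)/(x^2 - 7*x + 12)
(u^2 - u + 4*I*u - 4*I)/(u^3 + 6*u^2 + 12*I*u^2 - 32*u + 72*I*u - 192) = (u - 1)/(u^2 + u*(6 + 8*I) + 48*I)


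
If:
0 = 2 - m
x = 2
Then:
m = 2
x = 2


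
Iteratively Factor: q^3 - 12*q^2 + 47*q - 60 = (q - 4)*(q^2 - 8*q + 15) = (q - 5)*(q - 4)*(q - 3)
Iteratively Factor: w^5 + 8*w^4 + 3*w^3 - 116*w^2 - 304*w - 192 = (w + 3)*(w^4 + 5*w^3 - 12*w^2 - 80*w - 64) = (w + 3)*(w + 4)*(w^3 + w^2 - 16*w - 16) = (w + 3)*(w + 4)^2*(w^2 - 3*w - 4) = (w + 1)*(w + 3)*(w + 4)^2*(w - 4)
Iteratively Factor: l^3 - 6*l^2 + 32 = (l - 4)*(l^2 - 2*l - 8) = (l - 4)^2*(l + 2)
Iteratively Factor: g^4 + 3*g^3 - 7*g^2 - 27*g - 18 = (g + 2)*(g^3 + g^2 - 9*g - 9) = (g + 2)*(g + 3)*(g^2 - 2*g - 3) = (g - 3)*(g + 2)*(g + 3)*(g + 1)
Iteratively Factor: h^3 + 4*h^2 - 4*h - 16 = (h - 2)*(h^2 + 6*h + 8) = (h - 2)*(h + 2)*(h + 4)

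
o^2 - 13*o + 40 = (o - 8)*(o - 5)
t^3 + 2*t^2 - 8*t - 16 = (t + 2)*(t - 2*sqrt(2))*(t + 2*sqrt(2))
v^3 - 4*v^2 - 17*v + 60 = (v - 5)*(v - 3)*(v + 4)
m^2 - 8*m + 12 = (m - 6)*(m - 2)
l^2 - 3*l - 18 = (l - 6)*(l + 3)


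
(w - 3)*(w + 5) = w^2 + 2*w - 15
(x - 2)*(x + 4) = x^2 + 2*x - 8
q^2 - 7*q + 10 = (q - 5)*(q - 2)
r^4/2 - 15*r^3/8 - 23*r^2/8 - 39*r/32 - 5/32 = (r/2 + 1/4)*(r - 5)*(r + 1/4)*(r + 1/2)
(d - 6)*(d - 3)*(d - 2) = d^3 - 11*d^2 + 36*d - 36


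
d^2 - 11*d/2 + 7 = (d - 7/2)*(d - 2)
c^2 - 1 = (c - 1)*(c + 1)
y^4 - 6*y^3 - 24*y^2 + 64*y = y*(y - 8)*(y - 2)*(y + 4)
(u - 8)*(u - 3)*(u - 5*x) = u^3 - 5*u^2*x - 11*u^2 + 55*u*x + 24*u - 120*x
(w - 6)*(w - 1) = w^2 - 7*w + 6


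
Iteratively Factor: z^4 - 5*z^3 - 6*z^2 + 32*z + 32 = (z + 2)*(z^3 - 7*z^2 + 8*z + 16) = (z - 4)*(z + 2)*(z^2 - 3*z - 4) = (z - 4)*(z + 1)*(z + 2)*(z - 4)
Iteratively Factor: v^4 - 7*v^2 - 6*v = (v - 3)*(v^3 + 3*v^2 + 2*v) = v*(v - 3)*(v^2 + 3*v + 2) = v*(v - 3)*(v + 2)*(v + 1)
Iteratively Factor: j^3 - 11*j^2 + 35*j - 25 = (j - 5)*(j^2 - 6*j + 5) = (j - 5)*(j - 1)*(j - 5)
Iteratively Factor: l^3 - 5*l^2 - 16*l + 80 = (l + 4)*(l^2 - 9*l + 20) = (l - 4)*(l + 4)*(l - 5)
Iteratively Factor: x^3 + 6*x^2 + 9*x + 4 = (x + 1)*(x^2 + 5*x + 4) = (x + 1)*(x + 4)*(x + 1)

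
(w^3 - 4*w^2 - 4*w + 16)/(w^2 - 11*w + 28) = (w^2 - 4)/(w - 7)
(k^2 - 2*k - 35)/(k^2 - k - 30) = (k - 7)/(k - 6)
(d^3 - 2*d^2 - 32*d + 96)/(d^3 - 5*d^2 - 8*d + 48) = (d + 6)/(d + 3)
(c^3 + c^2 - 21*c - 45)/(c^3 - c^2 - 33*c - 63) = (c - 5)/(c - 7)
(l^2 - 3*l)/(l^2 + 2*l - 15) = l/(l + 5)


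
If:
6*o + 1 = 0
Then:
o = -1/6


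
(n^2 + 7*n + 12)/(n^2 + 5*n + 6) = (n + 4)/(n + 2)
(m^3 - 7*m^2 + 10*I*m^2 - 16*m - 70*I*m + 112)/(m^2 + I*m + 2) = (m^2 + m*(-7 + 8*I) - 56*I)/(m - I)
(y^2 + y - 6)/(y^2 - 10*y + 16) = (y + 3)/(y - 8)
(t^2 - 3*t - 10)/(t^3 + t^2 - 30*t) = (t + 2)/(t*(t + 6))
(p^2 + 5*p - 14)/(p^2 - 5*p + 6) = (p + 7)/(p - 3)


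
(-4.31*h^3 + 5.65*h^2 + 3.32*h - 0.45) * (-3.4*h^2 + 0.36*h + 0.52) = 14.654*h^5 - 20.7616*h^4 - 11.4952*h^3 + 5.6632*h^2 + 1.5644*h - 0.234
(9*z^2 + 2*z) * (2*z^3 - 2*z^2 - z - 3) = 18*z^5 - 14*z^4 - 13*z^3 - 29*z^2 - 6*z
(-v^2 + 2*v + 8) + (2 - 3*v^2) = -4*v^2 + 2*v + 10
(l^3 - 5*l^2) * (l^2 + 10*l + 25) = l^5 + 5*l^4 - 25*l^3 - 125*l^2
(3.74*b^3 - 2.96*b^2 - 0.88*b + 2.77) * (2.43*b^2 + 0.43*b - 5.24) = 9.0882*b^5 - 5.5846*b^4 - 23.0088*b^3 + 21.8631*b^2 + 5.8023*b - 14.5148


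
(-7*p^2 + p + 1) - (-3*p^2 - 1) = -4*p^2 + p + 2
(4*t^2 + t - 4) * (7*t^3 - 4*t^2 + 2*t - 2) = 28*t^5 - 9*t^4 - 24*t^3 + 10*t^2 - 10*t + 8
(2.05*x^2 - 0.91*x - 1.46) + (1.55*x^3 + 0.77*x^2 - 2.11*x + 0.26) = 1.55*x^3 + 2.82*x^2 - 3.02*x - 1.2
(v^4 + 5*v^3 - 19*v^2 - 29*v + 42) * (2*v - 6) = 2*v^5 + 4*v^4 - 68*v^3 + 56*v^2 + 258*v - 252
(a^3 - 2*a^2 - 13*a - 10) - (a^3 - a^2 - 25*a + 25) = -a^2 + 12*a - 35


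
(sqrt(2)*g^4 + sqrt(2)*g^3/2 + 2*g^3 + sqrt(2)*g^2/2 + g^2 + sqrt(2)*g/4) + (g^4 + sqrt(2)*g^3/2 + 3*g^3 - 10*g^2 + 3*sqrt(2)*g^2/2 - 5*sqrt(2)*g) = g^4 + sqrt(2)*g^4 + sqrt(2)*g^3 + 5*g^3 - 9*g^2 + 2*sqrt(2)*g^2 - 19*sqrt(2)*g/4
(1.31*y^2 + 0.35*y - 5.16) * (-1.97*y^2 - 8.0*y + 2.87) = -2.5807*y^4 - 11.1695*y^3 + 11.1249*y^2 + 42.2845*y - 14.8092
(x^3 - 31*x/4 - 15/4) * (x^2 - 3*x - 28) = x^5 - 3*x^4 - 143*x^3/4 + 39*x^2/2 + 913*x/4 + 105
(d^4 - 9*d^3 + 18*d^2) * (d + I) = d^5 - 9*d^4 + I*d^4 + 18*d^3 - 9*I*d^3 + 18*I*d^2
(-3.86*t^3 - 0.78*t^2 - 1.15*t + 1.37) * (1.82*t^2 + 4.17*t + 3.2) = -7.0252*t^5 - 17.5158*t^4 - 17.6976*t^3 - 4.7981*t^2 + 2.0329*t + 4.384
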